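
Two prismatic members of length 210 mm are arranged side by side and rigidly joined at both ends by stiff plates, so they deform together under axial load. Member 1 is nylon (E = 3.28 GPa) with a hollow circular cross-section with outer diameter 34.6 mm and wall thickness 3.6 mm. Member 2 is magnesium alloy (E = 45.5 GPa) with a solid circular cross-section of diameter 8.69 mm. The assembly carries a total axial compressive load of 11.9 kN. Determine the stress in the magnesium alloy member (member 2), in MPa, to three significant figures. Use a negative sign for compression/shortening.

-141 MPa

A_1 = 350.6 mm².
A_2 = 59.31 mm².
Equal strain + equilibrium ⇒ each member carries load in proportion to AE: A₁E₁ = 1150000 N, A₂E₂ = 2699000 N, ΣAE = 3849000 N.
σ₂ = P·E₂/ΣAE = -11900·45500/3849000 = -140.7 MPa.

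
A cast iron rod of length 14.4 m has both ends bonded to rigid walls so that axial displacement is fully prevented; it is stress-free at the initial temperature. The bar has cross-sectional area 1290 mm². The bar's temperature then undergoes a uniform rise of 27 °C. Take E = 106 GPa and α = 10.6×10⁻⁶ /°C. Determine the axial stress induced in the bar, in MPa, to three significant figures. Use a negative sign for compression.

-30.3 MPa

Free thermal expansion αLΔT = 10.6e-6 · 14400 · 27 = 4.121 mm.
The walls impose strain ε = −(4.121)/14400 = -2.8620e-04; σ = Eε = 106000 · -2.8620e-04 = -30.34 MPa.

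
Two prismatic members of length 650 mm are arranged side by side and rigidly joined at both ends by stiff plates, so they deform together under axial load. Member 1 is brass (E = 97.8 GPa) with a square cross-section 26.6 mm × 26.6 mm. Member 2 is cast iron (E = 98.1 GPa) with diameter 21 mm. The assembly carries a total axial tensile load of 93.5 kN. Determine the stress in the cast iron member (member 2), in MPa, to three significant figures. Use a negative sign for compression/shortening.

88.9 MPa

A_1 = 707.6 mm².
A_2 = 346.4 mm².
Equal strain + equilibrium ⇒ each member carries load in proportion to AE: A₁E₁ = 69200000 N, A₂E₂ = 33980000 N, ΣAE = 103200000 N.
σ₂ = P·E₂/ΣAE = 93500·98100/103200000 = 88.9 MPa.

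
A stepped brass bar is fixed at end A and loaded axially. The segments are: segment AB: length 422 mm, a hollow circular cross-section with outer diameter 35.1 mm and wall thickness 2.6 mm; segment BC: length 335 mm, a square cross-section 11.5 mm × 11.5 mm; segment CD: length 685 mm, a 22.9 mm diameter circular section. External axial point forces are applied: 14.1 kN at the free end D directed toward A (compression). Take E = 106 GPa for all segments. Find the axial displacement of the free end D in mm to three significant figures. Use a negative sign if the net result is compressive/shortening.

-0.770 mm

Internal axial forces (sectioning from the free end, tension +): N_CD = -14.1 kN, N_BC = -14.1 kN, N_AB = -14.1 kN.
A_AB = 265.5 mm².
A_BC = 132.2 mm².
A_CD = 411.9 mm².
δ_AB = -14100·422/(265.5·106000) = -0.2115 mm
δ_BC = -14100·335/(132.2·106000) = -0.3369 mm
δ_CD = -14100·685/(411.9·106000) = -0.2212 mm
δ = Σδ_i = -0.7696 mm.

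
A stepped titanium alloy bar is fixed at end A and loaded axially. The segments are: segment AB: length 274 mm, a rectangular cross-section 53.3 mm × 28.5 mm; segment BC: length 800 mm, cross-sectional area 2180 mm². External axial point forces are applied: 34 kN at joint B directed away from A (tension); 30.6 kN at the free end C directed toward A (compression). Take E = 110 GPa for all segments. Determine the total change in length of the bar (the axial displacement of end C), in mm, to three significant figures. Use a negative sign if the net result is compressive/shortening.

Internal axial forces (sectioning from the free end, tension +): N_BC = -30.6 kN, N_AB = 3.4 kN.
A_AB = 1519 mm².
δ_AB = 3400·274/(1519·110000) = 0.005575 mm
δ_BC = -30600·800/(2180·110000) = -0.1021 mm
δ = Σδ_i = -0.09651 mm.

-0.0965 mm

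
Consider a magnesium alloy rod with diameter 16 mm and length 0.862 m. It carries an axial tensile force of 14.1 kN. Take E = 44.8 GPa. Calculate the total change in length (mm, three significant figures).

1.35 mm

A = 201.1 mm².
δ_mech = NL/(AE) = 14100·862/(201.1·44800) = 1.349 mm.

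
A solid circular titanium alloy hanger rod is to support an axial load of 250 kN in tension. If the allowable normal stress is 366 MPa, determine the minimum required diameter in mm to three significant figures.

29.5 mm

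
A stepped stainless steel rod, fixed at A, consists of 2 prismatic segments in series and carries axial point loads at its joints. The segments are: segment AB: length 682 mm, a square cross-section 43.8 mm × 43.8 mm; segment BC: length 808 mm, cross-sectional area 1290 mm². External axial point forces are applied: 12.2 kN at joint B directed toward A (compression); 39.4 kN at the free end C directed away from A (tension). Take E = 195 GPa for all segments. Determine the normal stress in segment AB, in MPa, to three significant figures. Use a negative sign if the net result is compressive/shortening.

14.2 MPa

Internal axial forces (sectioning from the free end, tension +): N_BC = 39.4 kN, N_AB = 27.2 kN.
A_AB = 1918 mm².
σ_AB = N_AB/A_AB = 27200/1918 = 14.18 MPa.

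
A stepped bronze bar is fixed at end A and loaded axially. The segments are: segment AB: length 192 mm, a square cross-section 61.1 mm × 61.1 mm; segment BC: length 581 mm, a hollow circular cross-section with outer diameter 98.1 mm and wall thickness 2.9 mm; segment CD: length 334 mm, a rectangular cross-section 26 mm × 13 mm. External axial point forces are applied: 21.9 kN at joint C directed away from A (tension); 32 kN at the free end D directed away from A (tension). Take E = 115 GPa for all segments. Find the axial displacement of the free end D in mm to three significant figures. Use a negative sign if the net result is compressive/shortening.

Internal axial forces (sectioning from the free end, tension +): N_CD = 32 kN, N_BC = 53.9 kN, N_AB = 53.9 kN.
A_AB = 3733 mm².
A_BC = 867.3 mm².
A_CD = 338 mm².
δ_AB = 53900·192/(3733·115000) = 0.02411 mm
δ_BC = 53900·581/(867.3·115000) = 0.314 mm
δ_CD = 32000·334/(338·115000) = 0.275 mm
δ = Σδ_i = 0.613 mm.

0.613 mm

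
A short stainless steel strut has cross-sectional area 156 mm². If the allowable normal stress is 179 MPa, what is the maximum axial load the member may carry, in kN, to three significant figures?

P_max = σ_allow · A = 179 · 156 = 27920 N = 27.92 kN.

27.9 kN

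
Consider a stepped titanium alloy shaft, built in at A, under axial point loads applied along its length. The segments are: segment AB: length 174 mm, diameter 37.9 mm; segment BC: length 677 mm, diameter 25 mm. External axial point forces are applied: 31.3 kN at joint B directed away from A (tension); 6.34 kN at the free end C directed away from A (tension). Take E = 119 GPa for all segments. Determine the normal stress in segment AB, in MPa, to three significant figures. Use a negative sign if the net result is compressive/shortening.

33.4 MPa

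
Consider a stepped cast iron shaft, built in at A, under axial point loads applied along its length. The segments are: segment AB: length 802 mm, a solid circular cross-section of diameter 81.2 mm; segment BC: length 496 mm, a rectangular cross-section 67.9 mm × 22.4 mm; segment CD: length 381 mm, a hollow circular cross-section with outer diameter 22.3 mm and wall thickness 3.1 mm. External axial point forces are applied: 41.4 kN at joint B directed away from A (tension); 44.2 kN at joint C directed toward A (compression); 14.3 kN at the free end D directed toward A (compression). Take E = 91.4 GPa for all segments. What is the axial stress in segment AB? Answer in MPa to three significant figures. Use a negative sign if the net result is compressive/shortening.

Internal axial forces (sectioning from the free end, tension +): N_CD = -14.3 kN, N_BC = -58.5 kN, N_AB = -17.1 kN.
A_AB = 5178 mm².
σ_AB = N_AB/A_AB = -17100/5178 = -3.302 MPa.

-3.30 MPa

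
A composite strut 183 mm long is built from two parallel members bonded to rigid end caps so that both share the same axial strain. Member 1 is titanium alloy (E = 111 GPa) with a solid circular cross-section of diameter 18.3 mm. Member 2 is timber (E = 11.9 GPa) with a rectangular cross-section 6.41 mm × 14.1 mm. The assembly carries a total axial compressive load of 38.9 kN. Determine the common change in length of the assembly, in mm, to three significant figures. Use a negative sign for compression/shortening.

A_1 = 263 mm².
A_2 = 90.38 mm².
Equal strain + equilibrium ⇒ each member carries load in proportion to AE: A₁E₁ = 29200000 N, A₂E₂ = 1076000 N, ΣAE = 30270000 N.
δ = PL/ΣAE = -38900·183/30270000 = -0.2352 mm.

-0.235 mm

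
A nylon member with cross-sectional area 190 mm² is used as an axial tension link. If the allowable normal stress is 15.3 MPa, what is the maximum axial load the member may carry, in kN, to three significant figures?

P_max = σ_allow · A = 15.3 · 190 = 2907 N = 2.907 kN.

2.91 kN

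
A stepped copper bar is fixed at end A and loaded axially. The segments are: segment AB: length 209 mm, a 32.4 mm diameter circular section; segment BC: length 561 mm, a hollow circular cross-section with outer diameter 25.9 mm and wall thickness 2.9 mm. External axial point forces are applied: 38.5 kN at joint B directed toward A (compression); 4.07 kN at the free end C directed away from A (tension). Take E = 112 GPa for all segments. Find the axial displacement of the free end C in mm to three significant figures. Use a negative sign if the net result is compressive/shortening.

0.0194 mm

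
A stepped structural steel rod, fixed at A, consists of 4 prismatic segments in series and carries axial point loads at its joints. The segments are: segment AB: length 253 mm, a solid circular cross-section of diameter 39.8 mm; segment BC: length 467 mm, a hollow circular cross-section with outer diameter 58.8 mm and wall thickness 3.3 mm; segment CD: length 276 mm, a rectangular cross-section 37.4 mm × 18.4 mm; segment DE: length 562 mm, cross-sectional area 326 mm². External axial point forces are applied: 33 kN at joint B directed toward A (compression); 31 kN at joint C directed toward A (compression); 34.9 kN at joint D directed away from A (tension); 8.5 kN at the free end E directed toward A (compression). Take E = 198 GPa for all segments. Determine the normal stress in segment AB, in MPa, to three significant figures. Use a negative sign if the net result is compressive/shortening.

-30.2 MPa

Internal axial forces (sectioning from the free end, tension +): N_DE = -8.5 kN, N_CD = 26.4 kN, N_BC = -4.6 kN, N_AB = -37.6 kN.
A_AB = 1244 mm².
σ_AB = N_AB/A_AB = -37600/1244 = -30.22 MPa.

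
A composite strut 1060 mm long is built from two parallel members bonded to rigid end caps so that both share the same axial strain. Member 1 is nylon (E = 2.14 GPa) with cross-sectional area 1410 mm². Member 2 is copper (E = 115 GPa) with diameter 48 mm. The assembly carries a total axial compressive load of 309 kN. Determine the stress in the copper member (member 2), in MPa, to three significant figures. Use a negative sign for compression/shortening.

A_2 = 1810 mm².
Equal strain + equilibrium ⇒ each member carries load in proportion to AE: A₁E₁ = 3017000 N, A₂E₂ = 208100000 N, ΣAE = 211100000 N.
σ₂ = P·E₂/ΣAE = -309000·115000/211100000 = -168.3 MPa.

-168 MPa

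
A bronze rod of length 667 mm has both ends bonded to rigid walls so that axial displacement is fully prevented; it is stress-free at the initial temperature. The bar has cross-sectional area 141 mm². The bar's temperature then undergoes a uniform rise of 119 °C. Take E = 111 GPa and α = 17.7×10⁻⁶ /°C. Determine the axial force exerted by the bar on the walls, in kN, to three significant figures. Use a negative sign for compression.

Free thermal expansion αLΔT = 17.7e-6 · 667 · 119 = 1.405 mm.
The walls impose strain ε = −(1.405)/667 = -2.1063e-03; σ = Eε = 111000 · -2.1063e-03 = -233.8 MPa.
Wall reaction R = σ·A = -233.8·141 = -32970 N = -32.97 kN.

-33.0 kN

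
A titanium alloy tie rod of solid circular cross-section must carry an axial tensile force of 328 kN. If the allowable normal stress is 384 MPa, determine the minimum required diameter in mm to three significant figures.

Required area A ≥ P/σ_allow = 328000/384 = 854.2 mm².
For a solid circular section, d ≥ √(4A/π) = 32.98 mm.

33.0 mm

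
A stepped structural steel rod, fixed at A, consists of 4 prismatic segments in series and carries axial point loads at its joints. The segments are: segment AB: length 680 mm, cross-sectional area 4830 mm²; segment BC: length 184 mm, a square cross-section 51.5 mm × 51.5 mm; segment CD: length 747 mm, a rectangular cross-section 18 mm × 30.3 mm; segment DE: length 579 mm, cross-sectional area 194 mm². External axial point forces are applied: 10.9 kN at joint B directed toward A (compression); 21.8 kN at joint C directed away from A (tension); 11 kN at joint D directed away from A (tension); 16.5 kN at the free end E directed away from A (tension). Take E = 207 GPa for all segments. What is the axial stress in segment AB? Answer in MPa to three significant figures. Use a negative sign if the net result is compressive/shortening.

7.95 MPa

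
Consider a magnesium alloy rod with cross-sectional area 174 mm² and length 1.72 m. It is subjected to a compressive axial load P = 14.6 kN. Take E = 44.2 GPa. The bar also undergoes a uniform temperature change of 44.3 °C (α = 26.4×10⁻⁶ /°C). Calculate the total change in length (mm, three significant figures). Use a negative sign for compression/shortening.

δ_mech = NL/(AE) = -14600·1720/(174·44200) = -3.265 mm.
δ_thermal = αLΔT = 26.4e-6·1720·44.3 = 2.012 mm.
δ = δ_mech + δ_thermal = -1.254 mm.

-1.25 mm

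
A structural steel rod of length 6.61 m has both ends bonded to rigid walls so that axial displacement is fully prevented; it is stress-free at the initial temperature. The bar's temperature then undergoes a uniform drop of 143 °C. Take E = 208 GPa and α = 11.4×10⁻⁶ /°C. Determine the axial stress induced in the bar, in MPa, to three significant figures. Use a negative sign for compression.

339 MPa

Free thermal expansion αLΔT = 11.4e-6 · 6610 · -143 = -10.78 mm.
The walls impose strain ε = −(-10.78)/6610 = 1.6302e-03; σ = Eε = 208000 · 1.6302e-03 = 339.1 MPa.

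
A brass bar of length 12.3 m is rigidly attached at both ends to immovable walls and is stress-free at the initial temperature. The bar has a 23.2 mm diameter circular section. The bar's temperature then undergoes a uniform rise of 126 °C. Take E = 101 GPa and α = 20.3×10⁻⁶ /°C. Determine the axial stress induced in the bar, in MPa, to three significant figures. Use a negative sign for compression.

Free thermal expansion αLΔT = 20.3e-6 · 12300 · 126 = 31.46 mm.
The walls impose strain ε = −(31.46)/12300 = -2.5578e-03; σ = Eε = 101000 · -2.5578e-03 = -258.3 MPa.

-258 MPa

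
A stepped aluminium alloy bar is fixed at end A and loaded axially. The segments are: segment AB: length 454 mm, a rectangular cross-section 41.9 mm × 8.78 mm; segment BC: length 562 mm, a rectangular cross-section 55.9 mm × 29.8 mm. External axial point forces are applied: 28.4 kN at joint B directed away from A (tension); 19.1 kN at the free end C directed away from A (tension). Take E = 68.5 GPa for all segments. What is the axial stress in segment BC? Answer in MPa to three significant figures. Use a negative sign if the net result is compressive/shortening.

Internal axial forces (sectioning from the free end, tension +): N_BC = 19.1 kN, N_AB = 47.5 kN.
A_BC = 1666 mm².
σ_BC = N_BC/A_BC = 19100/1666 = 11.47 MPa.

11.5 MPa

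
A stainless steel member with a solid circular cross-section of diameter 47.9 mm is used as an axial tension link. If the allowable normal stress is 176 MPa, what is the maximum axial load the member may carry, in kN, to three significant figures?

317 kN

A = 1802 mm².
P_max = σ_allow · A = 176 · 1802 = 317200 N = 317.2 kN.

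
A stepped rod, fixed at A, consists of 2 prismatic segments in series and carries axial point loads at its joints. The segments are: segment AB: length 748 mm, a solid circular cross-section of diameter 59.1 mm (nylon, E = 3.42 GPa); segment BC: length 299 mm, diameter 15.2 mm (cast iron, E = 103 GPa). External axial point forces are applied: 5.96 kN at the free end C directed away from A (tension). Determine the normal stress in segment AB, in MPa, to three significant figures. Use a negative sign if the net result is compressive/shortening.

Internal axial forces (sectioning from the free end, tension +): N_BC = 5.96 kN, N_AB = 5.96 kN.
A_AB = 2743 mm².
σ_AB = N_AB/A_AB = 5960/2743 = 2.173 MPa.

2.17 MPa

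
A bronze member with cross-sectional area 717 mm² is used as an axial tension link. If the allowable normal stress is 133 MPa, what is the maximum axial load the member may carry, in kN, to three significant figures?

P_max = σ_allow · A = 133 · 717 = 95360 N = 95.36 kN.

95.4 kN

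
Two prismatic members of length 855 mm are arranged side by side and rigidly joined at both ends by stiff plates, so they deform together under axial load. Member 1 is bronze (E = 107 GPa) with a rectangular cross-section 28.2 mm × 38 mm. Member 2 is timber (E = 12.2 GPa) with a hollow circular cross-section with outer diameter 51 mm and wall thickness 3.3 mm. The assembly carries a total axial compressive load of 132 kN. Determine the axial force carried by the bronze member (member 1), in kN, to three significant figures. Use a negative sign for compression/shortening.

A_1 = 1072 mm².
A_2 = 494.5 mm².
Equal strain + equilibrium ⇒ each member carries load in proportion to AE: A₁E₁ = 114700000 N, A₂E₂ = 6033000 N, ΣAE = 120700000 N.
F₁ = P·A₁E₁/ΣAE = -132000·114700000/120700000 = -125400 N.

-125 kN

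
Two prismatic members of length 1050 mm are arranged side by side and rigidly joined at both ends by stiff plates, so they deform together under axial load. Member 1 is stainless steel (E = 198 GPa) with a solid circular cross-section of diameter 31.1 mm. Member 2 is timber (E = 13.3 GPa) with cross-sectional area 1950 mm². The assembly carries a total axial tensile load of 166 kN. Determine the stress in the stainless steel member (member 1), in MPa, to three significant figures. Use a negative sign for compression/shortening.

A_1 = 759.6 mm².
Equal strain + equilibrium ⇒ each member carries load in proportion to AE: A₁E₁ = 150400000 N, A₂E₂ = 25940000 N, ΣAE = 176300000 N.
σ₁ = P·E₁/ΣAE = 166000·198000/176300000 = 186.4 MPa.

186 MPa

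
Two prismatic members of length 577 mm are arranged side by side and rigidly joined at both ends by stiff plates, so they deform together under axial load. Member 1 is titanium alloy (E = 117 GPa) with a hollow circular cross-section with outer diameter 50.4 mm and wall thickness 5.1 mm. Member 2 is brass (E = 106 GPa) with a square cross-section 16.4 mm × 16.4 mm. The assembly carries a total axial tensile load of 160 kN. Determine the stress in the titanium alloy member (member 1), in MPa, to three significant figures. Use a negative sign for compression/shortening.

165 MPa

A_1 = 725.8 mm².
A_2 = 269 mm².
Equal strain + equilibrium ⇒ each member carries load in proportion to AE: A₁E₁ = 84920000 N, A₂E₂ = 28510000 N, ΣAE = 113400000 N.
σ₁ = P·E₁/ΣAE = 160000·117000/113400000 = 165 MPa.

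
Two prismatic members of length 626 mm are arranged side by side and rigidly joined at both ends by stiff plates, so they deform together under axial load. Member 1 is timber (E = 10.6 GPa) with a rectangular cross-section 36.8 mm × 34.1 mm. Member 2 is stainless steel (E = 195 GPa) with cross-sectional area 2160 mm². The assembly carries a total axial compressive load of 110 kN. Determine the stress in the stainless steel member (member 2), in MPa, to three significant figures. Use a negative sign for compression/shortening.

-49.4 MPa

A_1 = 1255 mm².
Equal strain + equilibrium ⇒ each member carries load in proportion to AE: A₁E₁ = 13300000 N, A₂E₂ = 421200000 N, ΣAE = 434500000 N.
σ₂ = P·E₂/ΣAE = -110000·195000/434500000 = -49.37 MPa.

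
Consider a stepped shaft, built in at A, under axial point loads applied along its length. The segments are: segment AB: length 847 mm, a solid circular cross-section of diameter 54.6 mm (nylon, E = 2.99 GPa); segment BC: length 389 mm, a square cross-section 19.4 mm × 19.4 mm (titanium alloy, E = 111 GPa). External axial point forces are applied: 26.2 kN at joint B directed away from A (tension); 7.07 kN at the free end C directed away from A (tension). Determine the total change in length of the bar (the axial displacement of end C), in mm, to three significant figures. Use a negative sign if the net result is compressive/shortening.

4.09 mm

Internal axial forces (sectioning from the free end, tension +): N_BC = 7.07 kN, N_AB = 33.27 kN.
A_AB = 2341 mm².
A_BC = 376.4 mm².
δ_AB = 33270·847/(2341·2990) = 4.025 mm
δ_BC = 7070·389/(376.4·111000) = 0.06583 mm
δ = Σδ_i = 4.091 mm.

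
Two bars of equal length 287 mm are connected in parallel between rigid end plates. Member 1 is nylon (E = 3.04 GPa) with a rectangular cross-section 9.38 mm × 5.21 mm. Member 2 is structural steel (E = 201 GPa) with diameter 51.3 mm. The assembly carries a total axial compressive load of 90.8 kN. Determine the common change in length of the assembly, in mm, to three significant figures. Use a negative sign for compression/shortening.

-0.0627 mm

A_1 = 48.87 mm².
A_2 = 2067 mm².
Equal strain + equilibrium ⇒ each member carries load in proportion to AE: A₁E₁ = 148600 N, A₂E₂ = 415500000 N, ΣAE = 415600000 N.
δ = PL/ΣAE = -90800·287/415600000 = -0.0627 mm.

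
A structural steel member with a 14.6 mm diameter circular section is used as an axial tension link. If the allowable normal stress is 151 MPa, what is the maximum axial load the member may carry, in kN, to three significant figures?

A = 167.4 mm².
P_max = σ_allow · A = 151 · 167.4 = 25280 N = 25.28 kN.

25.3 kN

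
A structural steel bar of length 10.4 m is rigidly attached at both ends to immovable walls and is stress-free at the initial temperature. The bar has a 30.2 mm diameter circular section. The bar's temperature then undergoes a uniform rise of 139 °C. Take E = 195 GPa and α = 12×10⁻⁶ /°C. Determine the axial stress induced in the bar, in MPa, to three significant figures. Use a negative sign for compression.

-325 MPa

Free thermal expansion αLΔT = 12e-6 · 10400 · 139 = 17.35 mm.
The walls impose strain ε = −(17.35)/10400 = -1.6680e-03; σ = Eε = 195000 · -1.6680e-03 = -325.3 MPa.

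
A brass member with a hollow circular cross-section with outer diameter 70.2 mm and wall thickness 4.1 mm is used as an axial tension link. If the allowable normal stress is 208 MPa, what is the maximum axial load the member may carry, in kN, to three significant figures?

177 kN

A = 851.4 mm².
P_max = σ_allow · A = 208 · 851.4 = 177100 N = 177.1 kN.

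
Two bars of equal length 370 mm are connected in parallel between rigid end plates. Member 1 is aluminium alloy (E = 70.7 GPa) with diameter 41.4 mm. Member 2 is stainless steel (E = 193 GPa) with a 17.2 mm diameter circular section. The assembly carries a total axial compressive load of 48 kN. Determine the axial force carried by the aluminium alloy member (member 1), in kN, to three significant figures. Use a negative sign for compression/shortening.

A_1 = 1346 mm².
A_2 = 232.4 mm².
Equal strain + equilibrium ⇒ each member carries load in proportion to AE: A₁E₁ = 95170000 N, A₂E₂ = 44840000 N, ΣAE = 140000000 N.
F₁ = P·A₁E₁/ΣAE = -48000·95170000/140000000 = -32630 N.

-32.6 kN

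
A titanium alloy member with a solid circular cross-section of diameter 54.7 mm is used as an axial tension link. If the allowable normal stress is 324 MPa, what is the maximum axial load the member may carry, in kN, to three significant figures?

A = 2350 mm².
P_max = σ_allow · A = 324 · 2350 = 761400 N = 761.4 kN.

761 kN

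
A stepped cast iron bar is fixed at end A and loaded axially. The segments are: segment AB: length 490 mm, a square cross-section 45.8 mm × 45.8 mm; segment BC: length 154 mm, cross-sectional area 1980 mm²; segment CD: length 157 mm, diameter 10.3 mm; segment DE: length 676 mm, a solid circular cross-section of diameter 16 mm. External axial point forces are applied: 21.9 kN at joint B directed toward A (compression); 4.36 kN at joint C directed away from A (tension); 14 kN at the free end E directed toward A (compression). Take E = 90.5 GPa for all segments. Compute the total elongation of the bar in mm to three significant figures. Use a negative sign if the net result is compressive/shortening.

-0.901 mm

Internal axial forces (sectioning from the free end, tension +): N_DE = -14 kN, N_CD = -14 kN, N_BC = -9.64 kN, N_AB = -31.54 kN.
A_AB = 2098 mm².
A_CD = 83.32 mm².
A_DE = 201.1 mm².
δ_AB = -31540·490/(2098·90500) = -0.08141 mm
δ_BC = -9640·154/(1980·90500) = -0.008285 mm
δ_CD = -14000·157/(83.32·90500) = -0.2915 mm
δ_DE = -14000·676/(201.1·90500) = -0.5201 mm
δ = Σδ_i = -0.9013 mm.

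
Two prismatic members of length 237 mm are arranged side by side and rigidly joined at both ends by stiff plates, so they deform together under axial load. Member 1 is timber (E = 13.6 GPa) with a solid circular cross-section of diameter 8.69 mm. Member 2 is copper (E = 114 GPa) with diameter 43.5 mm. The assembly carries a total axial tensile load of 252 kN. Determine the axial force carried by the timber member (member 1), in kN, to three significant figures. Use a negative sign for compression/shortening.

A_1 = 59.31 mm².
A_2 = 1486 mm².
Equal strain + equilibrium ⇒ each member carries load in proportion to AE: A₁E₁ = 806600 N, A₂E₂ = 169400000 N, ΣAE = 170200000 N.
F₁ = P·A₁E₁/ΣAE = 252000·806600/170200000 = 1194 N.

1.19 kN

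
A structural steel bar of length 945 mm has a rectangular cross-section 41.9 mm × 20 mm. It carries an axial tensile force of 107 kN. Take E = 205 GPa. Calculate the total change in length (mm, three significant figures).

0.589 mm

A = 838 mm².
δ_mech = NL/(AE) = 107000·945/(838·205000) = 0.5886 mm.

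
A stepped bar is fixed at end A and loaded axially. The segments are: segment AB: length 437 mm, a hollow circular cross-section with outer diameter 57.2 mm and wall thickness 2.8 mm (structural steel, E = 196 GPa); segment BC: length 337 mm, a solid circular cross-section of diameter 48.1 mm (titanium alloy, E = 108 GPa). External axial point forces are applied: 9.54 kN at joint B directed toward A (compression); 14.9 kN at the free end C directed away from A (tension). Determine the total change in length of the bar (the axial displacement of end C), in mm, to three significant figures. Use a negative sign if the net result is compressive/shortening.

0.0506 mm

Internal axial forces (sectioning from the free end, tension +): N_BC = 14.9 kN, N_AB = 5.36 kN.
A_AB = 478.5 mm².
A_BC = 1817 mm².
δ_AB = 5360·437/(478.5·196000) = 0.02497 mm
δ_BC = 14900·337/(1817·108000) = 0.02559 mm
δ = Σδ_i = 0.05056 mm.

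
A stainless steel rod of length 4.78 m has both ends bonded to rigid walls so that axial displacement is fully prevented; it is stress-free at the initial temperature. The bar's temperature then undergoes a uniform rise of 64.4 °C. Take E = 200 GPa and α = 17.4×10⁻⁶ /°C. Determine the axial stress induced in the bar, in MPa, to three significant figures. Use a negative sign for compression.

-224 MPa

Free thermal expansion αLΔT = 17.4e-6 · 4780 · 64.4 = 5.356 mm.
The walls impose strain ε = −(5.356)/4780 = -1.1206e-03; σ = Eε = 200000 · -1.1206e-03 = -224.1 MPa.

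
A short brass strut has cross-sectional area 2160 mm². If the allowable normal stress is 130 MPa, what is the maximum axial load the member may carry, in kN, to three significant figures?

281 kN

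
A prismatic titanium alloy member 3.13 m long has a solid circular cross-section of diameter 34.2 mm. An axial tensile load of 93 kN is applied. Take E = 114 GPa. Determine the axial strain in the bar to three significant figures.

A = 918.6 mm².
σ = N/A = 101.2 MPa; ε = σ/E = 101.2/114000 = 8.880e-04.

8.88e-04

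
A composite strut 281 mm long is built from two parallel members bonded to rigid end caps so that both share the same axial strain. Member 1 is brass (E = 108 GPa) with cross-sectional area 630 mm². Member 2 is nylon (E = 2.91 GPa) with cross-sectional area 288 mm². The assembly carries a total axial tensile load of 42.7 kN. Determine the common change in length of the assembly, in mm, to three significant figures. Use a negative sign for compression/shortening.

Equal strain + equilibrium ⇒ each member carries load in proportion to AE: A₁E₁ = 68040000 N, A₂E₂ = 838100 N, ΣAE = 68880000 N.
δ = PL/ΣAE = 42700·281/68880000 = 0.1742 mm.

0.174 mm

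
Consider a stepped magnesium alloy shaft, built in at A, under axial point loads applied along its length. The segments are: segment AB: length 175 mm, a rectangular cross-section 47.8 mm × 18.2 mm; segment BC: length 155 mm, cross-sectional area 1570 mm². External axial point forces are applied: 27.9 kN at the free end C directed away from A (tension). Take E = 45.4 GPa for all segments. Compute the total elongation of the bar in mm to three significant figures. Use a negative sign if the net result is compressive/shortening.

0.184 mm

Internal axial forces (sectioning from the free end, tension +): N_BC = 27.9 kN, N_AB = 27.9 kN.
A_AB = 870 mm².
δ_AB = 27900·175/(870·45400) = 0.1236 mm
δ_BC = 27900·155/(1570·45400) = 0.06067 mm
δ = Σδ_i = 0.1843 mm.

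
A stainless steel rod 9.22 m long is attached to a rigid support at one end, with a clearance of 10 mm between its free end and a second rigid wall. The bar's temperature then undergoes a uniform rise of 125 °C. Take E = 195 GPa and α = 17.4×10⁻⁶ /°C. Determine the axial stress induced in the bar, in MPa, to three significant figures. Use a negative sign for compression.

Free thermal expansion αLΔT = 17.4e-6 · 9220 · 125 = 20.05 mm.
The walls engage after the gap closes; constrained expansion = 20.05 − 10 = 10.05 mm.
The walls impose strain ε = −(10.05)/9220 = -1.0904e-03; σ = Eε = 195000 · -1.0904e-03 = -212.6 MPa.

-213 MPa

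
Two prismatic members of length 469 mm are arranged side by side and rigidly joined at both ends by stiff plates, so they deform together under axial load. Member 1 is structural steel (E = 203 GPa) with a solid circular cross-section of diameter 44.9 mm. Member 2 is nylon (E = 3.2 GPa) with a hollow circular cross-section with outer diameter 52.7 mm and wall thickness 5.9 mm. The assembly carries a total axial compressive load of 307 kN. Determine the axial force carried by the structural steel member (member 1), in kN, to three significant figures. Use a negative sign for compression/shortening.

-304 kN

A_1 = 1583 mm².
A_2 = 867.5 mm².
Equal strain + equilibrium ⇒ each member carries load in proportion to AE: A₁E₁ = 321400000 N, A₂E₂ = 2776000 N, ΣAE = 324200000 N.
F₁ = P·A₁E₁/ΣAE = -307000·321400000/324200000 = -304400 N.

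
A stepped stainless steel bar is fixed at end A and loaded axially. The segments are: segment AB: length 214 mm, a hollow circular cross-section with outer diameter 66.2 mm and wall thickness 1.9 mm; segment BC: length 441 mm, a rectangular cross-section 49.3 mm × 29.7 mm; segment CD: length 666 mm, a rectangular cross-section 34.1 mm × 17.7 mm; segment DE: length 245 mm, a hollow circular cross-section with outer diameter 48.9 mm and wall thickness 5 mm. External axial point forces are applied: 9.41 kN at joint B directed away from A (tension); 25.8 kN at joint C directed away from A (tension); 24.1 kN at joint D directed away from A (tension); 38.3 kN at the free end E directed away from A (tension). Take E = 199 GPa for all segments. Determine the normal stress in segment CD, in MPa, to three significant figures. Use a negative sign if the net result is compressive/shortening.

103 MPa

Internal axial forces (sectioning from the free end, tension +): N_DE = 38.3 kN, N_CD = 62.4 kN, N_BC = 88.2 kN, N_AB = 97.61 kN.
A_CD = 603.6 mm².
σ_CD = N_CD/A_CD = 62400/603.6 = 103.4 MPa.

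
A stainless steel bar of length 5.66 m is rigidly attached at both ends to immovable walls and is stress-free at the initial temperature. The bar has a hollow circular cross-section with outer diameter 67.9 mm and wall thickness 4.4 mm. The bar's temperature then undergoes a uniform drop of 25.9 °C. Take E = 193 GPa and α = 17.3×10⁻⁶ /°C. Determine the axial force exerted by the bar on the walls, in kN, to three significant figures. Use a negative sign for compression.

Free thermal expansion αLΔT = 17.3e-6 · 5660 · -25.9 = -2.536 mm.
The walls impose strain ε = −(-2.536)/5660 = 4.4807e-04; σ = Eε = 193000 · 4.4807e-04 = 86.48 MPa.
Wall reaction R = σ·A = 86.48·877.8 = 75910 N = 75.91 kN.

75.9 kN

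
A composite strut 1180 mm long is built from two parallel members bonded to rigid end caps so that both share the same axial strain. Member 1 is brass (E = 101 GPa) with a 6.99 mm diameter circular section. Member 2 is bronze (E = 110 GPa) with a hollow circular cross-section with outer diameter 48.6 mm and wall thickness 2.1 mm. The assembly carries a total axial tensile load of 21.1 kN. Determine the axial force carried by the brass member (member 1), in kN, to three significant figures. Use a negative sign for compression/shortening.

A_1 = 38.37 mm².
A_2 = 306.8 mm².
Equal strain + equilibrium ⇒ each member carries load in proportion to AE: A₁E₁ = 3876000 N, A₂E₂ = 33750000 N, ΣAE = 37620000 N.
F₁ = P·A₁E₁/ΣAE = 21100·3876000/37620000 = 2174 N.

2.17 kN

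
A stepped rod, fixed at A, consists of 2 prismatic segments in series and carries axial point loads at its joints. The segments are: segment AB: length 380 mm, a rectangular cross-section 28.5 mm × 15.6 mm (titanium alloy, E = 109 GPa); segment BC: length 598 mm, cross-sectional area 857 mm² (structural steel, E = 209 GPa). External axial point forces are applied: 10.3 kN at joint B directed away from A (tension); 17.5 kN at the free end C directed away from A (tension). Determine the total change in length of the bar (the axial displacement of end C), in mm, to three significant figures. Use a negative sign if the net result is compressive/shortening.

0.276 mm

Internal axial forces (sectioning from the free end, tension +): N_BC = 17.5 kN, N_AB = 27.8 kN.
A_AB = 444.6 mm².
δ_AB = 27800·380/(444.6·109000) = 0.218 mm
δ_BC = 17500·598/(857·209000) = 0.05843 mm
δ = Σδ_i = 0.2764 mm.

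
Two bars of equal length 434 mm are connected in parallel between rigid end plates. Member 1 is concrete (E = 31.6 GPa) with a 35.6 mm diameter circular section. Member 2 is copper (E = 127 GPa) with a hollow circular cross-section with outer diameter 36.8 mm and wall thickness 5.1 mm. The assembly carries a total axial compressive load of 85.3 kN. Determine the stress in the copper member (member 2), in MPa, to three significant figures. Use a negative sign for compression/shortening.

-113 MPa

A_1 = 995.4 mm².
A_2 = 507.9 mm².
Equal strain + equilibrium ⇒ each member carries load in proportion to AE: A₁E₁ = 31450000 N, A₂E₂ = 64500000 N, ΣAE = 95960000 N.
σ₂ = P·E₂/ΣAE = -85300·127000/95960000 = -112.9 MPa.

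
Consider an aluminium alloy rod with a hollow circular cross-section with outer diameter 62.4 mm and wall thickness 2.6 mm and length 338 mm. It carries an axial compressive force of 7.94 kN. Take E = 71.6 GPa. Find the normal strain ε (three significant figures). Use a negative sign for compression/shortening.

-2.27e-04

A = 488.5 mm².
σ = N/A = -16.26 MPa; ε = σ/E = -16.26/71600 = -2.270e-04.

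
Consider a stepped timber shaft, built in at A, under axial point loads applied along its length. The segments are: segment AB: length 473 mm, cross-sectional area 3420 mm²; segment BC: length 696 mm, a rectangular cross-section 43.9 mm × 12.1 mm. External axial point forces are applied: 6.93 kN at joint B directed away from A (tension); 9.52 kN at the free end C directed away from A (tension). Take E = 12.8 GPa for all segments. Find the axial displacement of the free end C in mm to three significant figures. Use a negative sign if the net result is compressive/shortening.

Internal axial forces (sectioning from the free end, tension +): N_BC = 9.52 kN, N_AB = 16.45 kN.
A_BC = 531.2 mm².
δ_AB = 16450·473/(3420·12800) = 0.1777 mm
δ_BC = 9520·696/(531.2·12800) = 0.9745 mm
δ = Σδ_i = 1.152 mm.

1.15 mm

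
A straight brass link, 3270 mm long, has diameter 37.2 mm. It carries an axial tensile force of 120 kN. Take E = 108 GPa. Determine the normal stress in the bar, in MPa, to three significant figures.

A = 1087 mm².
σ = N/A = 120000/1087 = 110.4 MPa.

110 MPa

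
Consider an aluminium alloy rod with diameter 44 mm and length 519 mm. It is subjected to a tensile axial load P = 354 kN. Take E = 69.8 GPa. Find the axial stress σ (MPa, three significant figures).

233 MPa

A = 1521 mm².
σ = N/A = 354000/1521 = 232.8 MPa.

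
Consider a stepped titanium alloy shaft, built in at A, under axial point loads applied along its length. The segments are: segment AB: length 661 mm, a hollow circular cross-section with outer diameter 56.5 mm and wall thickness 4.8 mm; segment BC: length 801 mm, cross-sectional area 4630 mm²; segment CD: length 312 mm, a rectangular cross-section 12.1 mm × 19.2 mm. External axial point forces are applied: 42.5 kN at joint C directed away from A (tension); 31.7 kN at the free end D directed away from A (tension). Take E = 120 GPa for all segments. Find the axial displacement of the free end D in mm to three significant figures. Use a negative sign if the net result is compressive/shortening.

0.986 mm

Internal axial forces (sectioning from the free end, tension +): N_CD = 31.7 kN, N_BC = 74.2 kN, N_AB = 74.2 kN.
A_AB = 779.6 mm².
A_CD = 232.3 mm².
δ_AB = 74200·661/(779.6·120000) = 0.5243 mm
δ_BC = 74200·801/(4630·120000) = 0.107 mm
δ_CD = 31700·312/(232.3·120000) = 0.3548 mm
δ = Σδ_i = 0.986 mm.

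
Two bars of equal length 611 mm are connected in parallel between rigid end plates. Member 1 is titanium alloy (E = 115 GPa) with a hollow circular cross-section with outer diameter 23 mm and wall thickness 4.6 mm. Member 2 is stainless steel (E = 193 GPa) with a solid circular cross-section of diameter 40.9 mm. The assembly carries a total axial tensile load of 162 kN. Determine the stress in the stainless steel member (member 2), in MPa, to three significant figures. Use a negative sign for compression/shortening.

A_1 = 265.9 mm².
A_2 = 1314 mm².
Equal strain + equilibrium ⇒ each member carries load in proportion to AE: A₁E₁ = 30580000 N, A₂E₂ = 253600000 N, ΣAE = 284100000 N.
σ₂ = P·E₂/ΣAE = 162000·193000/284100000 = 110 MPa.

110 MPa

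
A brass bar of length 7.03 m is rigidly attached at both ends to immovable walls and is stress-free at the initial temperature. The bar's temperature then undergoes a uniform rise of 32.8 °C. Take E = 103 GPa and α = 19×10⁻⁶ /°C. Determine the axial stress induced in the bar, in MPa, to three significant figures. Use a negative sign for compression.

-64.2 MPa

Free thermal expansion αLΔT = 19e-6 · 7030 · 32.8 = 4.381 mm.
The walls impose strain ε = −(4.381)/7030 = -6.2320e-04; σ = Eε = 103000 · -6.2320e-04 = -64.19 MPa.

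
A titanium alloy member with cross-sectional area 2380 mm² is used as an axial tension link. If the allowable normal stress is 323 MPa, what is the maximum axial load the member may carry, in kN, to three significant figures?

769 kN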